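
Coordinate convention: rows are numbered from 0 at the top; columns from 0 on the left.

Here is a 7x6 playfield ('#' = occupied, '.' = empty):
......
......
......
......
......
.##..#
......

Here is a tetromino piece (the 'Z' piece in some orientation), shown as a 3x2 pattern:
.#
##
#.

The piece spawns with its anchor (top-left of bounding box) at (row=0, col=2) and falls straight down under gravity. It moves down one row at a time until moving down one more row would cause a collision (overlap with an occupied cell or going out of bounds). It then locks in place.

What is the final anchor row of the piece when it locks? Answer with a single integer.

Spawn at (row=0, col=2). Try each row:
  row 0: fits
  row 1: fits
  row 2: fits
  row 3: blocked -> lock at row 2

Answer: 2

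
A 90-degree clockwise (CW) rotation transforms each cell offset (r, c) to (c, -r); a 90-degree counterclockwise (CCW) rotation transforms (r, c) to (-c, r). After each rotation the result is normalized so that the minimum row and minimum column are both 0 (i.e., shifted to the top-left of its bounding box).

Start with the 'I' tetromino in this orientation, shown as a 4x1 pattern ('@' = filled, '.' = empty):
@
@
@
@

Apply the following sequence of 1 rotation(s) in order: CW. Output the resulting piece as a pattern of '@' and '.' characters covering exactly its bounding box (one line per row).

Start:
@
@
@
@
After rotation 1 (CW):
@@@@

Answer: @@@@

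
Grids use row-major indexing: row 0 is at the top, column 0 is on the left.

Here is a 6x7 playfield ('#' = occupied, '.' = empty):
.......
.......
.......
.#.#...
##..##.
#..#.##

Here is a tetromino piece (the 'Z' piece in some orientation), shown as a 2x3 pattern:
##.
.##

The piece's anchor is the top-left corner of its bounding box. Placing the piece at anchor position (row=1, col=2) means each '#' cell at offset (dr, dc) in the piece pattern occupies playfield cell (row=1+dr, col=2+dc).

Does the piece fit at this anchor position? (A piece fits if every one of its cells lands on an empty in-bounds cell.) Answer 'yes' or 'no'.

Check each piece cell at anchor (1, 2):
  offset (0,0) -> (1,2): empty -> OK
  offset (0,1) -> (1,3): empty -> OK
  offset (1,1) -> (2,3): empty -> OK
  offset (1,2) -> (2,4): empty -> OK
All cells valid: yes

Answer: yes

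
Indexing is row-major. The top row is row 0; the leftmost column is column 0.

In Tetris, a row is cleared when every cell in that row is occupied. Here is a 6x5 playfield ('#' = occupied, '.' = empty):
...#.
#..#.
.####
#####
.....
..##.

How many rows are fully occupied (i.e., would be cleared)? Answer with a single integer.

Check each row:
  row 0: 4 empty cells -> not full
  row 1: 3 empty cells -> not full
  row 2: 1 empty cell -> not full
  row 3: 0 empty cells -> FULL (clear)
  row 4: 5 empty cells -> not full
  row 5: 3 empty cells -> not full
Total rows cleared: 1

Answer: 1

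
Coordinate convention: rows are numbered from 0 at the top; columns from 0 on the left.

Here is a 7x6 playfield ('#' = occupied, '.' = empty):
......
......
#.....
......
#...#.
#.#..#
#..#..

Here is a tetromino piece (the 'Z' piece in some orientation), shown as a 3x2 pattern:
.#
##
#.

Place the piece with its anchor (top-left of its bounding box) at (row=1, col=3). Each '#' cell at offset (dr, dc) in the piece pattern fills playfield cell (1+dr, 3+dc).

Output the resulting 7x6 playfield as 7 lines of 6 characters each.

Fill (1+0,3+1) = (1,4)
Fill (1+1,3+0) = (2,3)
Fill (1+1,3+1) = (2,4)
Fill (1+2,3+0) = (3,3)

Answer: ......
....#.
#..##.
...#..
#...#.
#.#..#
#..#..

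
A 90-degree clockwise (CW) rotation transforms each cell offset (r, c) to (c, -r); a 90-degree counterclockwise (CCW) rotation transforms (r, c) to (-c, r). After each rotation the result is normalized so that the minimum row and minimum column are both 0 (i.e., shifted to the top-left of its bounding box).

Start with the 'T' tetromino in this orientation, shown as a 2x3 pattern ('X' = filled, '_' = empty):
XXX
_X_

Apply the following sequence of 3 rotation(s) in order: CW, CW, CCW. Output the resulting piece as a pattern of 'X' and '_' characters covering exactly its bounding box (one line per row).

Answer: _X
XX
_X

Derivation:
Start:
XXX
_X_
After rotation 1 (CW):
_X
XX
_X
After rotation 2 (CW):
_X_
XXX
After rotation 3 (CCW):
_X
XX
_X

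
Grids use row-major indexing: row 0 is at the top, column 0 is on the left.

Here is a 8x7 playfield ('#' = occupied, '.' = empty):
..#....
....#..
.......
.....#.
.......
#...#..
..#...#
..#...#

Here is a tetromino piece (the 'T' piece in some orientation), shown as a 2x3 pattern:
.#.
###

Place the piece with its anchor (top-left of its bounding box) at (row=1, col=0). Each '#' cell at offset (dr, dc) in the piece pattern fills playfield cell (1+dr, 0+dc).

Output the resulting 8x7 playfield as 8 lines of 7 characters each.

Fill (1+0,0+1) = (1,1)
Fill (1+1,0+0) = (2,0)
Fill (1+1,0+1) = (2,1)
Fill (1+1,0+2) = (2,2)

Answer: ..#....
.#..#..
###....
.....#.
.......
#...#..
..#...#
..#...#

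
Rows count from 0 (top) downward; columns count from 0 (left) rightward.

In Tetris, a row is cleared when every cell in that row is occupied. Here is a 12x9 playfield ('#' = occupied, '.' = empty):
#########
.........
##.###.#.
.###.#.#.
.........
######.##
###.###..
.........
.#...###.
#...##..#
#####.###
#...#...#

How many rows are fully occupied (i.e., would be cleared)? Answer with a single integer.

Answer: 1

Derivation:
Check each row:
  row 0: 0 empty cells -> FULL (clear)
  row 1: 9 empty cells -> not full
  row 2: 3 empty cells -> not full
  row 3: 4 empty cells -> not full
  row 4: 9 empty cells -> not full
  row 5: 1 empty cell -> not full
  row 6: 3 empty cells -> not full
  row 7: 9 empty cells -> not full
  row 8: 5 empty cells -> not full
  row 9: 5 empty cells -> not full
  row 10: 1 empty cell -> not full
  row 11: 6 empty cells -> not full
Total rows cleared: 1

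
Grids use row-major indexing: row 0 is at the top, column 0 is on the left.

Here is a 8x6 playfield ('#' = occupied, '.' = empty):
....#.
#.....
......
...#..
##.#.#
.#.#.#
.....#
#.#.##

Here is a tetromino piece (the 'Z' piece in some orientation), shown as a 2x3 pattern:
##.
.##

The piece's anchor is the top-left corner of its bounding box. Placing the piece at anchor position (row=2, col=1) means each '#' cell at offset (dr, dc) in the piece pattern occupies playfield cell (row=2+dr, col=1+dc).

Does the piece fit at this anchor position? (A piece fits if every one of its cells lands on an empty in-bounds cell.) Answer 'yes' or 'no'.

Check each piece cell at anchor (2, 1):
  offset (0,0) -> (2,1): empty -> OK
  offset (0,1) -> (2,2): empty -> OK
  offset (1,1) -> (3,2): empty -> OK
  offset (1,2) -> (3,3): occupied ('#') -> FAIL
All cells valid: no

Answer: no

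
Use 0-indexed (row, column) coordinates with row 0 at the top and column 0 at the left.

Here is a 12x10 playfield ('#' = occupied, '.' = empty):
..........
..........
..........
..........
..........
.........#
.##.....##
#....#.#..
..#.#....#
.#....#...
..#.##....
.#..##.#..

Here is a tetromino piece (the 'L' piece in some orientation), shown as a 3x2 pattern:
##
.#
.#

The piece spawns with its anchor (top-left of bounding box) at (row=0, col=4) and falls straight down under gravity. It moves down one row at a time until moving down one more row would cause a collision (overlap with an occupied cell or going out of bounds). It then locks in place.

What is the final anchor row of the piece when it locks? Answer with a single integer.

Spawn at (row=0, col=4). Try each row:
  row 0: fits
  row 1: fits
  row 2: fits
  row 3: fits
  row 4: fits
  row 5: blocked -> lock at row 4

Answer: 4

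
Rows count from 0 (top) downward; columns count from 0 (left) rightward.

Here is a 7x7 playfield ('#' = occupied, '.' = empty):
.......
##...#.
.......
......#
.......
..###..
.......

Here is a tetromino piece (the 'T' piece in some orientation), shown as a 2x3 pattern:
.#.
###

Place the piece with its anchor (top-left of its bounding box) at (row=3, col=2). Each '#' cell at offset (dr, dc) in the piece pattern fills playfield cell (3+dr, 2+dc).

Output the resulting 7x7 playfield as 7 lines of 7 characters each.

Answer: .......
##...#.
.......
...#..#
..###..
..###..
.......

Derivation:
Fill (3+0,2+1) = (3,3)
Fill (3+1,2+0) = (4,2)
Fill (3+1,2+1) = (4,3)
Fill (3+1,2+2) = (4,4)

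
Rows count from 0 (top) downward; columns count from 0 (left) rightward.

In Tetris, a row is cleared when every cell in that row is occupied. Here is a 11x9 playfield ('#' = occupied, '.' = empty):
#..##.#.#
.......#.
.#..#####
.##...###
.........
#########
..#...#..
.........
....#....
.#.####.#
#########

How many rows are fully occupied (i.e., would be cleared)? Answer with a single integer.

Answer: 2

Derivation:
Check each row:
  row 0: 4 empty cells -> not full
  row 1: 8 empty cells -> not full
  row 2: 3 empty cells -> not full
  row 3: 4 empty cells -> not full
  row 4: 9 empty cells -> not full
  row 5: 0 empty cells -> FULL (clear)
  row 6: 7 empty cells -> not full
  row 7: 9 empty cells -> not full
  row 8: 8 empty cells -> not full
  row 9: 3 empty cells -> not full
  row 10: 0 empty cells -> FULL (clear)
Total rows cleared: 2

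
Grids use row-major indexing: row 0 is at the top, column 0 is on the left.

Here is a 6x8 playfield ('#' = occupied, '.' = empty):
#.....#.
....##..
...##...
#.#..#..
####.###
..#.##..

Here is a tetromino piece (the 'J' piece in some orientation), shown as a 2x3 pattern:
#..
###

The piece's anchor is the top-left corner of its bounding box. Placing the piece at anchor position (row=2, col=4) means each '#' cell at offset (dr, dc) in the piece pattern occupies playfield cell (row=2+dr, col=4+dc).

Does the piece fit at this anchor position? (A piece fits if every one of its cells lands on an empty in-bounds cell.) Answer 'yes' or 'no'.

Answer: no

Derivation:
Check each piece cell at anchor (2, 4):
  offset (0,0) -> (2,4): occupied ('#') -> FAIL
  offset (1,0) -> (3,4): empty -> OK
  offset (1,1) -> (3,5): occupied ('#') -> FAIL
  offset (1,2) -> (3,6): empty -> OK
All cells valid: no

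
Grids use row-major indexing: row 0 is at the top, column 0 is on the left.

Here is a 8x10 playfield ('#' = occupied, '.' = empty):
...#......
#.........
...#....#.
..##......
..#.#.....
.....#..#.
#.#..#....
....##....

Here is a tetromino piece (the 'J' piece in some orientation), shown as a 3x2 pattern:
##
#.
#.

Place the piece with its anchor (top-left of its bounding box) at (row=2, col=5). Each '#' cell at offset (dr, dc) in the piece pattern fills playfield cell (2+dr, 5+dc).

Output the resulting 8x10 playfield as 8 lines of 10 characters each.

Answer: ...#......
#.........
...#.##.#.
..##.#....
..#.##....
.....#..#.
#.#..#....
....##....

Derivation:
Fill (2+0,5+0) = (2,5)
Fill (2+0,5+1) = (2,6)
Fill (2+1,5+0) = (3,5)
Fill (2+2,5+0) = (4,5)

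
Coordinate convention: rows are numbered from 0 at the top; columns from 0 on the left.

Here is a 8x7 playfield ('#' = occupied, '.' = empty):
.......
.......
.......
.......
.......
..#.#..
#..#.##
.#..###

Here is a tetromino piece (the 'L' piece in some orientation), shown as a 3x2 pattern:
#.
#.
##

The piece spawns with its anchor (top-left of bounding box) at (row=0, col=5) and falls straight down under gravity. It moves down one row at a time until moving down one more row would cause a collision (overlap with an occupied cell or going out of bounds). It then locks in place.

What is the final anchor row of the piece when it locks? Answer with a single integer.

Spawn at (row=0, col=5). Try each row:
  row 0: fits
  row 1: fits
  row 2: fits
  row 3: fits
  row 4: blocked -> lock at row 3

Answer: 3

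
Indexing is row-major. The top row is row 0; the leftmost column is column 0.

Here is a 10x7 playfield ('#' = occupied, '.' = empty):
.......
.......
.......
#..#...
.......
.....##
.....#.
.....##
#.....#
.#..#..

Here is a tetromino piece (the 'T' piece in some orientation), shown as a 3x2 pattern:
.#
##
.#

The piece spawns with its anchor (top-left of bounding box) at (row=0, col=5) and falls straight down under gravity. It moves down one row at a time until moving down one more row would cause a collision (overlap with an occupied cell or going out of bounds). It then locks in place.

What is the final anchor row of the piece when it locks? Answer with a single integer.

Answer: 2

Derivation:
Spawn at (row=0, col=5). Try each row:
  row 0: fits
  row 1: fits
  row 2: fits
  row 3: blocked -> lock at row 2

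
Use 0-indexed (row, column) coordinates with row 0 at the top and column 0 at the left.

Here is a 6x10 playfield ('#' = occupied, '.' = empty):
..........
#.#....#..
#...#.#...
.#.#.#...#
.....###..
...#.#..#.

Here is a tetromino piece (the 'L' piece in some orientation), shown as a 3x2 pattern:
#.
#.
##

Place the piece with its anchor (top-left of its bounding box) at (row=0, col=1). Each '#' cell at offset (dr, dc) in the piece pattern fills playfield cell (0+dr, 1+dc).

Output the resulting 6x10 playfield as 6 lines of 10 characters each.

Answer: .#........
###....#..
###.#.#...
.#.#.#...#
.....###..
...#.#..#.

Derivation:
Fill (0+0,1+0) = (0,1)
Fill (0+1,1+0) = (1,1)
Fill (0+2,1+0) = (2,1)
Fill (0+2,1+1) = (2,2)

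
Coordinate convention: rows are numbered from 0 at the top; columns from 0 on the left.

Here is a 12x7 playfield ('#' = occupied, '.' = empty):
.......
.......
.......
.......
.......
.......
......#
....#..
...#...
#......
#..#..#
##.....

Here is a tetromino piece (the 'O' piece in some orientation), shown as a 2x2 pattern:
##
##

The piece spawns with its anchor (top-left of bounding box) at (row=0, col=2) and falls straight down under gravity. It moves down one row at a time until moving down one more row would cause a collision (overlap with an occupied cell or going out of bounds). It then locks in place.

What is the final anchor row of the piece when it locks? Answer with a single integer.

Answer: 6

Derivation:
Spawn at (row=0, col=2). Try each row:
  row 0: fits
  row 1: fits
  row 2: fits
  row 3: fits
  row 4: fits
  row 5: fits
  row 6: fits
  row 7: blocked -> lock at row 6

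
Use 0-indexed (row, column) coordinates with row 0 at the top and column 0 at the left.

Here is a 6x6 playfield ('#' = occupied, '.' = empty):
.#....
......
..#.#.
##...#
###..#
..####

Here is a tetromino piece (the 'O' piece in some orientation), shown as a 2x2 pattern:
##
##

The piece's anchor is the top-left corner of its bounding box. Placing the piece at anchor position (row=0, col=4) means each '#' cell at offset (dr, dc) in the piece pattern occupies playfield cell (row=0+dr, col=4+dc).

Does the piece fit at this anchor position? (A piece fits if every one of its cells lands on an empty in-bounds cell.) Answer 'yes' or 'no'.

Check each piece cell at anchor (0, 4):
  offset (0,0) -> (0,4): empty -> OK
  offset (0,1) -> (0,5): empty -> OK
  offset (1,0) -> (1,4): empty -> OK
  offset (1,1) -> (1,5): empty -> OK
All cells valid: yes

Answer: yes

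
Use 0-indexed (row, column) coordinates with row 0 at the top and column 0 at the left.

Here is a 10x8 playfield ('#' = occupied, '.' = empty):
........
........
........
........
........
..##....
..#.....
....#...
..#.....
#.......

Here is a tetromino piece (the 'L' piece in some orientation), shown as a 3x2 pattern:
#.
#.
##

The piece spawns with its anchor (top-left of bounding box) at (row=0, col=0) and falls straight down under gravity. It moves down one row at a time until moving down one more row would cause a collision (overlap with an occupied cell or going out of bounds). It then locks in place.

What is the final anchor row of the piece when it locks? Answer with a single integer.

Spawn at (row=0, col=0). Try each row:
  row 0: fits
  row 1: fits
  row 2: fits
  row 3: fits
  row 4: fits
  row 5: fits
  row 6: fits
  row 7: blocked -> lock at row 6

Answer: 6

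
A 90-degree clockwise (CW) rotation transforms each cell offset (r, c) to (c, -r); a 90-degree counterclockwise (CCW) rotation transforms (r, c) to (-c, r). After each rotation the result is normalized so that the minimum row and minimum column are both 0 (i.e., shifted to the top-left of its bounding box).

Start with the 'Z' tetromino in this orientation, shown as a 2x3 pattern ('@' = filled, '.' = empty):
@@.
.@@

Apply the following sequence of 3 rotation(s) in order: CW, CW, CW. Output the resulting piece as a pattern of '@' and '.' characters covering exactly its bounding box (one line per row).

Start:
@@.
.@@
After rotation 1 (CW):
.@
@@
@.
After rotation 2 (CW):
@@.
.@@
After rotation 3 (CW):
.@
@@
@.

Answer: .@
@@
@.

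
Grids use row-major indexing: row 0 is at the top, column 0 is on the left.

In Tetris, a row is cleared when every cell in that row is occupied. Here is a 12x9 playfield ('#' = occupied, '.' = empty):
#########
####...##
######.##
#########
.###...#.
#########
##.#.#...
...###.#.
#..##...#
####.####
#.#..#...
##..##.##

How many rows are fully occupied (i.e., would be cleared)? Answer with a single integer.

Answer: 3

Derivation:
Check each row:
  row 0: 0 empty cells -> FULL (clear)
  row 1: 3 empty cells -> not full
  row 2: 1 empty cell -> not full
  row 3: 0 empty cells -> FULL (clear)
  row 4: 5 empty cells -> not full
  row 5: 0 empty cells -> FULL (clear)
  row 6: 5 empty cells -> not full
  row 7: 5 empty cells -> not full
  row 8: 5 empty cells -> not full
  row 9: 1 empty cell -> not full
  row 10: 6 empty cells -> not full
  row 11: 3 empty cells -> not full
Total rows cleared: 3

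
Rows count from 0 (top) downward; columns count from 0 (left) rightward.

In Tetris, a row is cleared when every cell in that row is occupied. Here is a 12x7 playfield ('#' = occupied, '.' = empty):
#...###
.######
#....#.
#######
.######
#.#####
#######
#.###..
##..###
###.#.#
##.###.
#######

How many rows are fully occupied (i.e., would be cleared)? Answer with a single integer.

Answer: 3

Derivation:
Check each row:
  row 0: 3 empty cells -> not full
  row 1: 1 empty cell -> not full
  row 2: 5 empty cells -> not full
  row 3: 0 empty cells -> FULL (clear)
  row 4: 1 empty cell -> not full
  row 5: 1 empty cell -> not full
  row 6: 0 empty cells -> FULL (clear)
  row 7: 3 empty cells -> not full
  row 8: 2 empty cells -> not full
  row 9: 2 empty cells -> not full
  row 10: 2 empty cells -> not full
  row 11: 0 empty cells -> FULL (clear)
Total rows cleared: 3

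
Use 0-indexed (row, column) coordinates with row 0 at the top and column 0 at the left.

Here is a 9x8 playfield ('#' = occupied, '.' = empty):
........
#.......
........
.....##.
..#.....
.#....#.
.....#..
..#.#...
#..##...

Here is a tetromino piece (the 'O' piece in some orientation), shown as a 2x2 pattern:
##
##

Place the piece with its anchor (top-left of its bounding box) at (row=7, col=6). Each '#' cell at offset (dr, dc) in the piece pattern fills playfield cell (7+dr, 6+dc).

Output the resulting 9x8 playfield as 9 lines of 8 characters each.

Fill (7+0,6+0) = (7,6)
Fill (7+0,6+1) = (7,7)
Fill (7+1,6+0) = (8,6)
Fill (7+1,6+1) = (8,7)

Answer: ........
#.......
........
.....##.
..#.....
.#....#.
.....#..
..#.#.##
#..##.##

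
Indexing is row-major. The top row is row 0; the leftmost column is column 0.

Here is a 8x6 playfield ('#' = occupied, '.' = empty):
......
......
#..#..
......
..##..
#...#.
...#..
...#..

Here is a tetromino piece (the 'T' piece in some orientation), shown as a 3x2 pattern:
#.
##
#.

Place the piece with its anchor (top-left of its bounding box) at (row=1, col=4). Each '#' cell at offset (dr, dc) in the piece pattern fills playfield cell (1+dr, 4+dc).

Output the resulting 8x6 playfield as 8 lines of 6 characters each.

Fill (1+0,4+0) = (1,4)
Fill (1+1,4+0) = (2,4)
Fill (1+1,4+1) = (2,5)
Fill (1+2,4+0) = (3,4)

Answer: ......
....#.
#..###
....#.
..##..
#...#.
...#..
...#..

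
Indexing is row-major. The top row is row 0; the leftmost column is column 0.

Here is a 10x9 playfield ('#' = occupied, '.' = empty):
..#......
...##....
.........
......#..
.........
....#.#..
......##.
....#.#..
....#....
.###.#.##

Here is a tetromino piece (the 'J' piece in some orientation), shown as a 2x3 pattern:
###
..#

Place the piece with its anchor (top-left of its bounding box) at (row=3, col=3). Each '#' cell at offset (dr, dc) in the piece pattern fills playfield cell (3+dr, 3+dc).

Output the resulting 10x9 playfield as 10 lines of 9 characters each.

Fill (3+0,3+0) = (3,3)
Fill (3+0,3+1) = (3,4)
Fill (3+0,3+2) = (3,5)
Fill (3+1,3+2) = (4,5)

Answer: ..#......
...##....
.........
...####..
.....#...
....#.#..
......##.
....#.#..
....#....
.###.#.##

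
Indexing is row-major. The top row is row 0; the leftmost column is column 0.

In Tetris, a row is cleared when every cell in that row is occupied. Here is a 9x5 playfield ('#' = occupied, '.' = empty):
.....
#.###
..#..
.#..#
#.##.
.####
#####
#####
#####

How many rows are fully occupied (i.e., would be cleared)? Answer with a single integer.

Check each row:
  row 0: 5 empty cells -> not full
  row 1: 1 empty cell -> not full
  row 2: 4 empty cells -> not full
  row 3: 3 empty cells -> not full
  row 4: 2 empty cells -> not full
  row 5: 1 empty cell -> not full
  row 6: 0 empty cells -> FULL (clear)
  row 7: 0 empty cells -> FULL (clear)
  row 8: 0 empty cells -> FULL (clear)
Total rows cleared: 3

Answer: 3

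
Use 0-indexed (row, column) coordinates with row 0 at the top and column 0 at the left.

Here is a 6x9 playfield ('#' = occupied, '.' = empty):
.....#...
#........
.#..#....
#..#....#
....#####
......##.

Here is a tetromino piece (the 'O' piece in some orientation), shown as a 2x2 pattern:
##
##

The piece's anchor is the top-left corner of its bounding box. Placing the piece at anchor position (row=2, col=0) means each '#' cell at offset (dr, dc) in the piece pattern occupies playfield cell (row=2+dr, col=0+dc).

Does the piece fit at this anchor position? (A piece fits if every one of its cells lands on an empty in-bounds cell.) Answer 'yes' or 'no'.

Answer: no

Derivation:
Check each piece cell at anchor (2, 0):
  offset (0,0) -> (2,0): empty -> OK
  offset (0,1) -> (2,1): occupied ('#') -> FAIL
  offset (1,0) -> (3,0): occupied ('#') -> FAIL
  offset (1,1) -> (3,1): empty -> OK
All cells valid: no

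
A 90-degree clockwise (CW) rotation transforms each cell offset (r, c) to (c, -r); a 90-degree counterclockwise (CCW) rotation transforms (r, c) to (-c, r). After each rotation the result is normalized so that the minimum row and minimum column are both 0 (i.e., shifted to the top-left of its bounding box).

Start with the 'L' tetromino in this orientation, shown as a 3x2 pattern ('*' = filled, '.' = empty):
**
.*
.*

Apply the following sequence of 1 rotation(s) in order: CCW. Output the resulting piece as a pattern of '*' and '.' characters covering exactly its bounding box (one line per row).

Start:
**
.*
.*
After rotation 1 (CCW):
***
*..

Answer: ***
*..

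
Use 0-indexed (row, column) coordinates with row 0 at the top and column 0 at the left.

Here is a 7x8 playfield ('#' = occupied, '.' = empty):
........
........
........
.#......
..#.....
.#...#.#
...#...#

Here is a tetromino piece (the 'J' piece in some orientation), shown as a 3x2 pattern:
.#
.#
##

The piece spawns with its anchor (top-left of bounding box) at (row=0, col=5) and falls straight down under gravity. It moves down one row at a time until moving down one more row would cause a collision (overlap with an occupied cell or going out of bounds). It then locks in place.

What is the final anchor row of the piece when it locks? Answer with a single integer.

Spawn at (row=0, col=5). Try each row:
  row 0: fits
  row 1: fits
  row 2: fits
  row 3: blocked -> lock at row 2

Answer: 2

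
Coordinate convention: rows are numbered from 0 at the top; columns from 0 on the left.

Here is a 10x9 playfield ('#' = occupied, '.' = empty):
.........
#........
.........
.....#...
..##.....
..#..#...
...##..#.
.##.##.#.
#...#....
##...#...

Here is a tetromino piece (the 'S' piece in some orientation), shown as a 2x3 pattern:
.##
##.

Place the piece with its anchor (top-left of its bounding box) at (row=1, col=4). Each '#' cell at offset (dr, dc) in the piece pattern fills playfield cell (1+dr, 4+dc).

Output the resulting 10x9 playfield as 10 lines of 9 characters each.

Fill (1+0,4+1) = (1,5)
Fill (1+0,4+2) = (1,6)
Fill (1+1,4+0) = (2,4)
Fill (1+1,4+1) = (2,5)

Answer: .........
#....##..
....##...
.....#...
..##.....
..#..#...
...##..#.
.##.##.#.
#...#....
##...#...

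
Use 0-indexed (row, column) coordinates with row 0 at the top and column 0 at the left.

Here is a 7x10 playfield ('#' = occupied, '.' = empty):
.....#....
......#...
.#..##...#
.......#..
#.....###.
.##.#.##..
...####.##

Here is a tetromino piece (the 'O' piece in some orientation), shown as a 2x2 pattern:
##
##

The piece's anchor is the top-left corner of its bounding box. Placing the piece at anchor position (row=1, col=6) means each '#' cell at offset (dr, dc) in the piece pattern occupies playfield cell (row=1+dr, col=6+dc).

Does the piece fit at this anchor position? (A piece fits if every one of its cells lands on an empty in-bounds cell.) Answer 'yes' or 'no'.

Check each piece cell at anchor (1, 6):
  offset (0,0) -> (1,6): occupied ('#') -> FAIL
  offset (0,1) -> (1,7): empty -> OK
  offset (1,0) -> (2,6): empty -> OK
  offset (1,1) -> (2,7): empty -> OK
All cells valid: no

Answer: no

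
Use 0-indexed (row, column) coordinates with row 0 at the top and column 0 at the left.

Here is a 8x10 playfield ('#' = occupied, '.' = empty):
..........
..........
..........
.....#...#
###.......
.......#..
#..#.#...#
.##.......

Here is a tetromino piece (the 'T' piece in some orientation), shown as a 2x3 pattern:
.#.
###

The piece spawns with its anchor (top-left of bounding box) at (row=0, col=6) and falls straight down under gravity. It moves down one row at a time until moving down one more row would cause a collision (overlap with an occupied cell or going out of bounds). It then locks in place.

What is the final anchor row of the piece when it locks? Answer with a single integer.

Answer: 3

Derivation:
Spawn at (row=0, col=6). Try each row:
  row 0: fits
  row 1: fits
  row 2: fits
  row 3: fits
  row 4: blocked -> lock at row 3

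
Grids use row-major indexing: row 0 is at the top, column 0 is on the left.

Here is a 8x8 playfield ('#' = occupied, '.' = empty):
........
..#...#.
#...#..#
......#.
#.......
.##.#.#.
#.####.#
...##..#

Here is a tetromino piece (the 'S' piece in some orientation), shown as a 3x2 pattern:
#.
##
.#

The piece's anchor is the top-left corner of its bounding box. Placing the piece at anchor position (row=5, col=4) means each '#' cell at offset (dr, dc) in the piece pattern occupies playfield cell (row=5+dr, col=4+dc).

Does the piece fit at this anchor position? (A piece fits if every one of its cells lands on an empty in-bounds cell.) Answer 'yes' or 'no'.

Answer: no

Derivation:
Check each piece cell at anchor (5, 4):
  offset (0,0) -> (5,4): occupied ('#') -> FAIL
  offset (1,0) -> (6,4): occupied ('#') -> FAIL
  offset (1,1) -> (6,5): occupied ('#') -> FAIL
  offset (2,1) -> (7,5): empty -> OK
All cells valid: no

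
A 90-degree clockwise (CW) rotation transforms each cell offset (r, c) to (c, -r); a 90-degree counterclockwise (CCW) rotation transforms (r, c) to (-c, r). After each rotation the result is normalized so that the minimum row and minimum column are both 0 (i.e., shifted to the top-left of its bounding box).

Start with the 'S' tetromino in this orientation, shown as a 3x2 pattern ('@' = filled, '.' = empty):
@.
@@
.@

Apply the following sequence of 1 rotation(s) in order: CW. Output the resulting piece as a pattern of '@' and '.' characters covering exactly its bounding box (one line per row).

Start:
@.
@@
.@
After rotation 1 (CW):
.@@
@@.

Answer: .@@
@@.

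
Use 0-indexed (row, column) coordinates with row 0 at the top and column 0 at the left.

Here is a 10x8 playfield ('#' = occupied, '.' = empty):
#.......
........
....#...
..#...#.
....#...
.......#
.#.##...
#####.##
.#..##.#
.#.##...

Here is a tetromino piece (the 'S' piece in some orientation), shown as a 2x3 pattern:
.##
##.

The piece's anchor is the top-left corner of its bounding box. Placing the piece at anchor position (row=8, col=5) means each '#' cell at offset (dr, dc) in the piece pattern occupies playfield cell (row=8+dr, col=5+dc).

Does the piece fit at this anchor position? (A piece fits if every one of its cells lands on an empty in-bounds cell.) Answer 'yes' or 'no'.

Answer: no

Derivation:
Check each piece cell at anchor (8, 5):
  offset (0,1) -> (8,6): empty -> OK
  offset (0,2) -> (8,7): occupied ('#') -> FAIL
  offset (1,0) -> (9,5): empty -> OK
  offset (1,1) -> (9,6): empty -> OK
All cells valid: no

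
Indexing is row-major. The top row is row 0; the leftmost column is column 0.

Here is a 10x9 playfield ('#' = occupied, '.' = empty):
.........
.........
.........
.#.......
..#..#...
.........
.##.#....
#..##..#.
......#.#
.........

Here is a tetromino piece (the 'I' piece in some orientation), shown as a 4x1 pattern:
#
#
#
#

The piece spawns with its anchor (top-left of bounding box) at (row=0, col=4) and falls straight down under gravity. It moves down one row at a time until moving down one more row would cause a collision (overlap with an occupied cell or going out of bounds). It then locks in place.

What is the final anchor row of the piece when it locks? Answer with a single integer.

Answer: 2

Derivation:
Spawn at (row=0, col=4). Try each row:
  row 0: fits
  row 1: fits
  row 2: fits
  row 3: blocked -> lock at row 2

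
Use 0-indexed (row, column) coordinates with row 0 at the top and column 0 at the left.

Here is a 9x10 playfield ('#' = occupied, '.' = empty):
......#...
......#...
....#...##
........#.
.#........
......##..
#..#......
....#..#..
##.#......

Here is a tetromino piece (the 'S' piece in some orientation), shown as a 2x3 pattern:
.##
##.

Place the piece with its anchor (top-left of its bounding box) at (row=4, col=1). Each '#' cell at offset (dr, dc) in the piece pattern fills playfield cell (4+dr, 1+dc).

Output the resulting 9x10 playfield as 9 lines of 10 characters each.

Answer: ......#...
......#...
....#...##
........#.
.###......
.##...##..
#..#......
....#..#..
##.#......

Derivation:
Fill (4+0,1+1) = (4,2)
Fill (4+0,1+2) = (4,3)
Fill (4+1,1+0) = (5,1)
Fill (4+1,1+1) = (5,2)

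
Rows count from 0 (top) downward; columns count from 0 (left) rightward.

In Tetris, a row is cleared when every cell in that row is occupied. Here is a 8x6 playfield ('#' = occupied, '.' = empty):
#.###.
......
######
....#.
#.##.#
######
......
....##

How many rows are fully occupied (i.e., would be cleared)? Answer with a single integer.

Answer: 2

Derivation:
Check each row:
  row 0: 2 empty cells -> not full
  row 1: 6 empty cells -> not full
  row 2: 0 empty cells -> FULL (clear)
  row 3: 5 empty cells -> not full
  row 4: 2 empty cells -> not full
  row 5: 0 empty cells -> FULL (clear)
  row 6: 6 empty cells -> not full
  row 7: 4 empty cells -> not full
Total rows cleared: 2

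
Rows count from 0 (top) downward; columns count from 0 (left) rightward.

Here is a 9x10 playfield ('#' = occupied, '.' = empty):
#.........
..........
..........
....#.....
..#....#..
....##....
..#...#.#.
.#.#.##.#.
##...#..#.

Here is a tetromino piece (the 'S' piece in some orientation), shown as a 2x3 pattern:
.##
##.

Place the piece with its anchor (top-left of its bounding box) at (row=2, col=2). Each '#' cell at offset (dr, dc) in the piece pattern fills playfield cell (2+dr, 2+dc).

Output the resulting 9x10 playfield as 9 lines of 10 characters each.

Answer: #.........
..........
...##.....
..###.....
..#....#..
....##....
..#...#.#.
.#.#.##.#.
##...#..#.

Derivation:
Fill (2+0,2+1) = (2,3)
Fill (2+0,2+2) = (2,4)
Fill (2+1,2+0) = (3,2)
Fill (2+1,2+1) = (3,3)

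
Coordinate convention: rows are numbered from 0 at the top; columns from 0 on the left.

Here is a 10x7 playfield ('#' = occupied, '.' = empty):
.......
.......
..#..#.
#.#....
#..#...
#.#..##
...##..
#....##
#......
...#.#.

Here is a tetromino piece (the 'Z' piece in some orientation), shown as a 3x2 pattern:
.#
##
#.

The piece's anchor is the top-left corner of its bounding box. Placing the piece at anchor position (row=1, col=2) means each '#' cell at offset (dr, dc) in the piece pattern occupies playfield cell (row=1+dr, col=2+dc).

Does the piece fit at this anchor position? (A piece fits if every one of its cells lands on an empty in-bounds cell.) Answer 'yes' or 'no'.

Check each piece cell at anchor (1, 2):
  offset (0,1) -> (1,3): empty -> OK
  offset (1,0) -> (2,2): occupied ('#') -> FAIL
  offset (1,1) -> (2,3): empty -> OK
  offset (2,0) -> (3,2): occupied ('#') -> FAIL
All cells valid: no

Answer: no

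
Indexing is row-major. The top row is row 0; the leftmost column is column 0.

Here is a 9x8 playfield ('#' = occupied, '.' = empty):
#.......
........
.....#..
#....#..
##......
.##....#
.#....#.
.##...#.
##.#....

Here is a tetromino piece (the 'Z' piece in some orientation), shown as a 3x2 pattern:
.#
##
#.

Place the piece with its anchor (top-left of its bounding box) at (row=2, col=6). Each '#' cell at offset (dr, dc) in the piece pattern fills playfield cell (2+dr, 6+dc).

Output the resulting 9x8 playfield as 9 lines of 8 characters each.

Answer: #.......
........
.....#.#
#....###
##....#.
.##....#
.#....#.
.##...#.
##.#....

Derivation:
Fill (2+0,6+1) = (2,7)
Fill (2+1,6+0) = (3,6)
Fill (2+1,6+1) = (3,7)
Fill (2+2,6+0) = (4,6)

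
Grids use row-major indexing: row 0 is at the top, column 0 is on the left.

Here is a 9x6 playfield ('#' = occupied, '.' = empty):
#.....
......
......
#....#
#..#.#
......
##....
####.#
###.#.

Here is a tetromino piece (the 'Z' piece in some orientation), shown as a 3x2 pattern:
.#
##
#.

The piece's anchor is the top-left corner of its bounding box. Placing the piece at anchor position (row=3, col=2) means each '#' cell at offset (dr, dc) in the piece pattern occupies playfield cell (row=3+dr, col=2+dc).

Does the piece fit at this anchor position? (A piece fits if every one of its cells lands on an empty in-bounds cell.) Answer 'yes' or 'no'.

Answer: no

Derivation:
Check each piece cell at anchor (3, 2):
  offset (0,1) -> (3,3): empty -> OK
  offset (1,0) -> (4,2): empty -> OK
  offset (1,1) -> (4,3): occupied ('#') -> FAIL
  offset (2,0) -> (5,2): empty -> OK
All cells valid: no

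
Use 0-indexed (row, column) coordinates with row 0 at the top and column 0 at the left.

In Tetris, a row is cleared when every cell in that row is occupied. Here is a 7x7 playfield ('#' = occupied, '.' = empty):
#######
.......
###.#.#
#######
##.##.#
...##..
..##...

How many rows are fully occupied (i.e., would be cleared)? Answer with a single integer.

Answer: 2

Derivation:
Check each row:
  row 0: 0 empty cells -> FULL (clear)
  row 1: 7 empty cells -> not full
  row 2: 2 empty cells -> not full
  row 3: 0 empty cells -> FULL (clear)
  row 4: 2 empty cells -> not full
  row 5: 5 empty cells -> not full
  row 6: 5 empty cells -> not full
Total rows cleared: 2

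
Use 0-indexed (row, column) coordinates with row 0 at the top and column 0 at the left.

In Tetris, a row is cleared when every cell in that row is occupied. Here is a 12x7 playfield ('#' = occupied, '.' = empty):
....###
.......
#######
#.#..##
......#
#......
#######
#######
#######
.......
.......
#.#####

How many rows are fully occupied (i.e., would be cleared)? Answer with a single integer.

Check each row:
  row 0: 4 empty cells -> not full
  row 1: 7 empty cells -> not full
  row 2: 0 empty cells -> FULL (clear)
  row 3: 3 empty cells -> not full
  row 4: 6 empty cells -> not full
  row 5: 6 empty cells -> not full
  row 6: 0 empty cells -> FULL (clear)
  row 7: 0 empty cells -> FULL (clear)
  row 8: 0 empty cells -> FULL (clear)
  row 9: 7 empty cells -> not full
  row 10: 7 empty cells -> not full
  row 11: 1 empty cell -> not full
Total rows cleared: 4

Answer: 4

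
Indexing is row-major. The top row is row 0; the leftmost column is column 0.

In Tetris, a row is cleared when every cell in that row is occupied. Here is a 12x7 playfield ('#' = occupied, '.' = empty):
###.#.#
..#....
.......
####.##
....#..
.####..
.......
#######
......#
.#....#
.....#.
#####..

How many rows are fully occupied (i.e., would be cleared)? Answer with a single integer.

Answer: 1

Derivation:
Check each row:
  row 0: 2 empty cells -> not full
  row 1: 6 empty cells -> not full
  row 2: 7 empty cells -> not full
  row 3: 1 empty cell -> not full
  row 4: 6 empty cells -> not full
  row 5: 3 empty cells -> not full
  row 6: 7 empty cells -> not full
  row 7: 0 empty cells -> FULL (clear)
  row 8: 6 empty cells -> not full
  row 9: 5 empty cells -> not full
  row 10: 6 empty cells -> not full
  row 11: 2 empty cells -> not full
Total rows cleared: 1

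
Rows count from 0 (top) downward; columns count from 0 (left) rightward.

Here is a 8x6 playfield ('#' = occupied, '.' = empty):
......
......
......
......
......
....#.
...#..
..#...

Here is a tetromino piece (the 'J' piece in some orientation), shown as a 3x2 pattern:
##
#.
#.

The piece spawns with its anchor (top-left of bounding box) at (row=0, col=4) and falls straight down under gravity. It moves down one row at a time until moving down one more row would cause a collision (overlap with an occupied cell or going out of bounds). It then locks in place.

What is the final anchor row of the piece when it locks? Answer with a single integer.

Answer: 2

Derivation:
Spawn at (row=0, col=4). Try each row:
  row 0: fits
  row 1: fits
  row 2: fits
  row 3: blocked -> lock at row 2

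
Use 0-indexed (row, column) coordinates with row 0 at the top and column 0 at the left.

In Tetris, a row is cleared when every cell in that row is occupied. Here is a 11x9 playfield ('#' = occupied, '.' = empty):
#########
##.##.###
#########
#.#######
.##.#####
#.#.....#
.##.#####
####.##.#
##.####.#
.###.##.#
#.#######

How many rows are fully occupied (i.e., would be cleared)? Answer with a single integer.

Answer: 2

Derivation:
Check each row:
  row 0: 0 empty cells -> FULL (clear)
  row 1: 2 empty cells -> not full
  row 2: 0 empty cells -> FULL (clear)
  row 3: 1 empty cell -> not full
  row 4: 2 empty cells -> not full
  row 5: 6 empty cells -> not full
  row 6: 2 empty cells -> not full
  row 7: 2 empty cells -> not full
  row 8: 2 empty cells -> not full
  row 9: 3 empty cells -> not full
  row 10: 1 empty cell -> not full
Total rows cleared: 2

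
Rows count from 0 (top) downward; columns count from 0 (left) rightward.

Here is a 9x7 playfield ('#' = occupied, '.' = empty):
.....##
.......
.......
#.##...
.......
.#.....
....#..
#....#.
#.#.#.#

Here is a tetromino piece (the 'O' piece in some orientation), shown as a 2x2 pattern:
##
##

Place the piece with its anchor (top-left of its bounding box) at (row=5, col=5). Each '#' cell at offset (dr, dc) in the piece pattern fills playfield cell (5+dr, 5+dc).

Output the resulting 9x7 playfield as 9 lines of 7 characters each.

Fill (5+0,5+0) = (5,5)
Fill (5+0,5+1) = (5,6)
Fill (5+1,5+0) = (6,5)
Fill (5+1,5+1) = (6,6)

Answer: .....##
.......
.......
#.##...
.......
.#...##
....###
#....#.
#.#.#.#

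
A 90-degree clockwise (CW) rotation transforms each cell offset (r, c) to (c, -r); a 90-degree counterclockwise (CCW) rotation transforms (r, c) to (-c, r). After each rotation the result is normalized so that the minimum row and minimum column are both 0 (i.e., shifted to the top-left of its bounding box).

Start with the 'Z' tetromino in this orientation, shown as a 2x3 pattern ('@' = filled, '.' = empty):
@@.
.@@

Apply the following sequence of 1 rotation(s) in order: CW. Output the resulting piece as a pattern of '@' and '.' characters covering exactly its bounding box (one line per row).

Start:
@@.
.@@
After rotation 1 (CW):
.@
@@
@.

Answer: .@
@@
@.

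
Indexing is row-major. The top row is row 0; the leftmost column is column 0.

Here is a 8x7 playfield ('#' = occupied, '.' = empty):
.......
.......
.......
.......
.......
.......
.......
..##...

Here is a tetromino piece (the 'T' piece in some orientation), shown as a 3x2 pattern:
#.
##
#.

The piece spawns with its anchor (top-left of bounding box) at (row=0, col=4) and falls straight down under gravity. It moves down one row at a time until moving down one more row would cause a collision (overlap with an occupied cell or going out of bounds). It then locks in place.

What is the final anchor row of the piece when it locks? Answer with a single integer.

Spawn at (row=0, col=4). Try each row:
  row 0: fits
  row 1: fits
  row 2: fits
  row 3: fits
  row 4: fits
  row 5: fits
  row 6: blocked -> lock at row 5

Answer: 5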